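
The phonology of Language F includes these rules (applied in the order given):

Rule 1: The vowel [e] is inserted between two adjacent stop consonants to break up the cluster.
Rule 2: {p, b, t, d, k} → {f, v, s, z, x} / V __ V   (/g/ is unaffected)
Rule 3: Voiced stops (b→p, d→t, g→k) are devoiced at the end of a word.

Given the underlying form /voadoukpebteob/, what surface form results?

voazouxefeveseop

Rule 1 (stop-cluster e-epenthesis): /k/ and /p/ form a stop–stop cluster, so [e] is inserted between them. /b/ and /t/ form a stop–stop cluster, so [e] is inserted between them. /voadoukpebteob/ → voadoukepebeteob.
Rule 2 (intervocalic spirantization): /d/ is a stop between vowels /a/ and /o/, so it spirantizes to the fricative [z]. /k/ is a stop between vowels /u/ and /e/, so it spirantizes to the fricative [x]. /p/ is a stop between vowels /e/ and /e/, so it spirantizes to the fricative [f]. /b/ is a stop between vowels /e/ and /e/, so it spirantizes to the fricative [v]. /t/ is a stop between vowels /e/ and /e/, so it spirantizes to the fricative [s]. /voadoukepebeteob/ → voazouxefeveseob.
Rule 3 (final devoicing): /b/ is a voiced stop in word-final position, so it devoices to [p]. /voazouxefeveseob/ → voazouxefeveseop.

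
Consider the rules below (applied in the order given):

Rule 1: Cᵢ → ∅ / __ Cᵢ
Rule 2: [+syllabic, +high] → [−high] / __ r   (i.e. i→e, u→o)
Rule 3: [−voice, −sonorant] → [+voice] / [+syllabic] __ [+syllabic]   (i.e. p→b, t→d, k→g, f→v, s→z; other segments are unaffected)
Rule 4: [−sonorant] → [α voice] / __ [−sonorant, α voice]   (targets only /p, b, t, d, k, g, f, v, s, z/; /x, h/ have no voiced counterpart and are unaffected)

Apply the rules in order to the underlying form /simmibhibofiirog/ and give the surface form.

Rule 1 (degemination): /mm/ is a geminate; the first /m/ deletes. /simmibhibofiirog/ → simibhibofiirog.
Rule 2 (pre-rhotic lowering): /i/ is a high vowel immediately before /r/, so it lowers to [e]. /simibhibofiirog/ → simibhibofierog.
Rule 3 (intervocalic voicing): /f/ is a voiceless obstruent between vowels /o/ and /i/, so it voices to [v]. /simibhibofierog/ → simibhibovierog.
Rule 4 (regressive voicing assimilation): /b/ precedes the voiceless obstruent /h/, so it devoices to [p] by assimilation. /simibhibovierog/ → simiphibovierog.

simiphibovierog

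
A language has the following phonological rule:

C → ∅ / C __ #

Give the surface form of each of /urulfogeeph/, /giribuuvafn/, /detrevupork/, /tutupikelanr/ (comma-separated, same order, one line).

/urulfogeeph/: /h/ is the second consonant of a word-final cluster /ph/, so it deletes. → [urulfogeep].
/giribuuvafn/: /n/ is the second consonant of a word-final cluster /fn/, so it deletes. → [giribuuvaf].
/detrevupork/: /k/ is the second consonant of a word-final cluster /rk/, so it deletes. → [detrevupor].
/tutupikelanr/: /r/ is the second consonant of a word-final cluster /nr/, so it deletes. → [tutupikelan].

urulfogeep, giribuuvaf, detrevupor, tutupikelan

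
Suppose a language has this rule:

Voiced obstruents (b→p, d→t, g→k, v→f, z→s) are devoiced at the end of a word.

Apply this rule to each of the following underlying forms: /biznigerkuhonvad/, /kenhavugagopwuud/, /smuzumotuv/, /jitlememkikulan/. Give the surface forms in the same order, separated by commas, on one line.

/biznigerkuhonvad/: /d/ is a voiced obstruent in word-final position, so it devoices to [t]. → [biznigerkuhonvat].
/kenhavugagopwuud/: /d/ is a voiced obstruent in word-final position, so it devoices to [t]. → [kenhavugagopwuut].
/smuzumotuv/: /v/ is a voiced obstruent in word-final position, so it devoices to [f]. → [smuzumotuf].
/jitlememkikulan/: the rule's environment is not met; surfaces unchanged as [jitlememkikulan].

biznigerkuhonvat, kenhavugagopwuut, smuzumotuf, jitlememkikulan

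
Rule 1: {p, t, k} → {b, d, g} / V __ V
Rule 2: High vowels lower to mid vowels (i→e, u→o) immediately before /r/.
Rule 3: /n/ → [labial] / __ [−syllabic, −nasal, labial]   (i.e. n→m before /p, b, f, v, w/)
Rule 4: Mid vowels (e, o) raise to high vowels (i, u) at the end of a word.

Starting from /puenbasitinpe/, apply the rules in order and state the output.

Rule 1 (intervocalic voicing): /t/ is a voiceless stop between vowels /i/ and /i/, so it voices to [d]. /puenbasitinpe/ → puenbasidinpe.
Rule 2 (pre-rhotic lowering): no segment meets the environment; /puenbasidinpe/ is unchanged.
Rule 3 (nasal place assimilation): /n/ precedes the labial consonant /b/, so it assimilates in place to [m]. /n/ precedes the labial consonant /p/, so it assimilates in place to [m]. /puenbasidinpe/ → puembasidimpe.
Rule 4 (final vowel raising): /e/ is a mid vowel in word-final position, so it raises to [i]. /puembasidimpe/ → puembasidimpi.

puembasidimpi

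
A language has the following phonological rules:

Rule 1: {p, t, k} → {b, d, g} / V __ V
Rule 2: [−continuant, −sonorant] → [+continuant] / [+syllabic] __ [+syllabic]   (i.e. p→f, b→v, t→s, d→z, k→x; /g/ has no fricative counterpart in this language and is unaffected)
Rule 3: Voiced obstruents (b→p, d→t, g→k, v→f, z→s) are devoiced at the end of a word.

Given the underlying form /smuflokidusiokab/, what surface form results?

smuflogizusiogap

Rule 1 (intervocalic voicing): /k/ is a voiceless stop between vowels /o/ and /i/, so it voices to [g]. /k/ is a voiceless stop between vowels /o/ and /a/, so it voices to [g]. /smuflokidusiokab/ → smuflogidusiogab.
Rule 2 (intervocalic spirantization): /d/ is a stop between vowels /i/ and /u/, so it spirantizes to the fricative [z]. /smuflogidusiogab/ → smuflogizusiogab.
Rule 3 (final devoicing): /b/ is a voiced obstruent in word-final position, so it devoices to [p]. /smuflogizusiogab/ → smuflogizusiogap.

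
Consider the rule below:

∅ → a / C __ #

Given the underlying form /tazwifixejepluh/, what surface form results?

the form ends in the consonant /h/, so [a] is inserted word-finally.
Surface form: [tazwifixejepluha].

tazwifixejepluha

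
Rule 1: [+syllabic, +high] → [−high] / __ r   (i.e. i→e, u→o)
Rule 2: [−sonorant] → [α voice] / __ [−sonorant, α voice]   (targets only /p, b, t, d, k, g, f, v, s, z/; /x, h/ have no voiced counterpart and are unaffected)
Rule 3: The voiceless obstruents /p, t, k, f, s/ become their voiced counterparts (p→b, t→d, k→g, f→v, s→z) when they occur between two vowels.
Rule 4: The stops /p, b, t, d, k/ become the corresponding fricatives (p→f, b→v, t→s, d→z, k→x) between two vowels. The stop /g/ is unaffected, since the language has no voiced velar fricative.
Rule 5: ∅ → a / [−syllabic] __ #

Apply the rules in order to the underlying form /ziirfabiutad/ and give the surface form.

Rule 1 (pre-rhotic lowering): /i/ is a high vowel immediately before /r/, so it lowers to [e]. /ziirfabiutad/ → zierfabiutad.
Rule 2 (regressive voicing assimilation): no segment meets the environment; /zierfabiutad/ is unchanged.
Rule 3 (intervocalic voicing): /t/ is a voiceless obstruent between vowels /u/ and /a/, so it voices to [d]. /zierfabiutad/ → zierfabiudad.
Rule 4 (intervocalic spirantization): /b/ is a stop between vowels /a/ and /i/, so it spirantizes to the fricative [v]. /d/ is a stop between vowels /u/ and /a/, so it spirantizes to the fricative [z]. /zierfabiudad/ → zierfaviuzad.
Rule 5 (final a-epenthesis): the form ends in the consonant /d/, so [a] is inserted word-finally. /zierfaviuzad/ → zierfaviuzada.

zierfaviuzada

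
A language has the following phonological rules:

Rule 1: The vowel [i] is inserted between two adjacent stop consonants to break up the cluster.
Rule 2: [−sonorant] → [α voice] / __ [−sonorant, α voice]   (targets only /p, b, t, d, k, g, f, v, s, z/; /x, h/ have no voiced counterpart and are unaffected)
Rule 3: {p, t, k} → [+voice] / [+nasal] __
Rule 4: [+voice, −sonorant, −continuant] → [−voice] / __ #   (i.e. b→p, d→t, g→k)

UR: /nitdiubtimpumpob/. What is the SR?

Rule 1 (stop-cluster i-epenthesis): /t/ and /d/ form a stop–stop cluster, so [i] is inserted between them. /b/ and /t/ form a stop–stop cluster, so [i] is inserted between them. /nitdiubtimpumpob/ → nitidiubitimpumpob.
Rule 2 (regressive voicing assimilation): no segment meets the environment; /nitidiubitimpumpob/ is unchanged.
Rule 3 (post-nasal voicing): /p/ is a voiceless stop immediately after the nasal /m/, so it voices to [b]. /p/ is a voiceless stop immediately after the nasal /m/, so it voices to [b]. /nitidiubitimpumpob/ → nitidiubitimbumbob.
Rule 4 (final devoicing): /b/ is a voiced stop in word-final position, so it devoices to [p]. /nitidiubitimbumbob/ → nitidiubitimbumbop.

nitidiubitimbumbop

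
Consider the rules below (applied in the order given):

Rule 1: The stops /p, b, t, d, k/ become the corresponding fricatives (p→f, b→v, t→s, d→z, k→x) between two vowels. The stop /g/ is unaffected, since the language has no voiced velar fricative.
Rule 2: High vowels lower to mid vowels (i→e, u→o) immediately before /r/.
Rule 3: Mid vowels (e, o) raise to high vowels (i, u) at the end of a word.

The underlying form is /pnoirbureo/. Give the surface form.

pnoerboreu

Rule 1 (intervocalic spirantization): no segment meets the environment; /pnoirbureo/ is unchanged.
Rule 2 (pre-rhotic lowering): /i/ is a high vowel immediately before /r/, so it lowers to [e]. /u/ is a high vowel immediately before /r/, so it lowers to [o]. /pnoirbureo/ → pnoerboreo.
Rule 3 (final vowel raising): /o/ is a mid vowel in word-final position, so it raises to [u]. /pnoerboreo/ → pnoerboreu.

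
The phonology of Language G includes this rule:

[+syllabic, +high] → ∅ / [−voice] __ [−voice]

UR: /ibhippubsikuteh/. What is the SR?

/i/ is a high vowel flanked by voiceless consonants /h/ and /p/, so it deletes.
/i/ is a high vowel flanked by voiceless consonants /s/ and /k/, so it deletes.
/u/ is a high vowel flanked by voiceless consonants /k/ and /t/, so it deletes.
The other instances of /i/, /u/ do not occur in the required environment and remain unchanged.
Surface form: [ibhppubskteh].

ibhppubskteh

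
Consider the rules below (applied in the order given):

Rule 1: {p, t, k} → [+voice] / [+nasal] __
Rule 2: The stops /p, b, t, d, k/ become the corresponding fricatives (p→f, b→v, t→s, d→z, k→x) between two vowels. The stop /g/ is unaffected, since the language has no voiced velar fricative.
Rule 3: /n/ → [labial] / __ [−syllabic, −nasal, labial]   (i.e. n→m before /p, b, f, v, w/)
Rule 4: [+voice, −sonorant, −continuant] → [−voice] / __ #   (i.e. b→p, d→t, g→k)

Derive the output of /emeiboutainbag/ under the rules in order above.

emeivousaimbak

Rule 1 (post-nasal voicing): no segment meets the environment; /emeiboutainbag/ is unchanged.
Rule 2 (intervocalic spirantization): /b/ is a stop between vowels /i/ and /o/, so it spirantizes to the fricative [v]. /t/ is a stop between vowels /u/ and /a/, so it spirantizes to the fricative [s]. /emeiboutainbag/ → emeivousainbag.
Rule 3 (nasal place assimilation): /n/ precedes the labial consonant /b/, so it assimilates in place to [m]. /emeivousainbag/ → emeivousaimbag.
Rule 4 (final devoicing): /g/ is a voiced stop in word-final position, so it devoices to [k]. /emeivousaimbag/ → emeivousaimbak.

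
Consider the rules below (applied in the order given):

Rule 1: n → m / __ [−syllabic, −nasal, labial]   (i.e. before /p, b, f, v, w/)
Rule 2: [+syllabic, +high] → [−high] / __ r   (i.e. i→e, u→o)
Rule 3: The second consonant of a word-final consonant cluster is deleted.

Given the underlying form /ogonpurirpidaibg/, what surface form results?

ogomporerpidaib

Rule 1 (nasal place assimilation): /n/ precedes the labial consonant /p/, so it assimilates in place to [m]. /ogonpurirpidaibg/ → ogompurirpidaibg.
Rule 2 (pre-rhotic lowering): /u/ is a high vowel immediately before /r/, so it lowers to [o]. /i/ is a high vowel immediately before /r/, so it lowers to [e]. /ogompurirpidaibg/ → ogomporerpidaibg.
Rule 3 (final cluster simplification): /g/ is the second consonant of a word-final cluster /bg/, so it deletes. /ogomporerpidaibg/ → ogomporerpidaib.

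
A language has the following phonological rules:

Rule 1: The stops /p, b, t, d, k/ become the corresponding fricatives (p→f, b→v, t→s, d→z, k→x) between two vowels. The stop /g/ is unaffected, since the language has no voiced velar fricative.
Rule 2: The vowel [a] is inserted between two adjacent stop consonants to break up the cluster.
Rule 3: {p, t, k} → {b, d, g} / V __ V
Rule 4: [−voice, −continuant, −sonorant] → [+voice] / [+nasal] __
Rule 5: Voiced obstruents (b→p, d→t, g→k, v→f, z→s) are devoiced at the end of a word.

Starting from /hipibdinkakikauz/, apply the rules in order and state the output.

hifibadingaxixaus

Rule 1 (intervocalic spirantization): /p/ is a stop between vowels /i/ and /i/, so it spirantizes to the fricative [f]. /k/ is a stop between vowels /a/ and /i/, so it spirantizes to the fricative [x]. /k/ is a stop between vowels /i/ and /a/, so it spirantizes to the fricative [x]. /hipibdinkakikauz/ → hifibdinkaxixauz.
Rule 2 (stop-cluster a-epenthesis): /b/ and /d/ form a stop–stop cluster, so [a] is inserted between them. /hifibdinkaxixauz/ → hifibadinkaxixauz.
Rule 3 (intervocalic voicing): no segment meets the environment; /hifibadinkaxixauz/ is unchanged.
Rule 4 (post-nasal voicing): /k/ is a voiceless stop immediately after the nasal /n/, so it voices to [g]. /hifibadinkaxixauz/ → hifibadingaxixauz.
Rule 5 (final devoicing): /z/ is a voiced obstruent in word-final position, so it devoices to [s]. /hifibadingaxixauz/ → hifibadingaxixaus.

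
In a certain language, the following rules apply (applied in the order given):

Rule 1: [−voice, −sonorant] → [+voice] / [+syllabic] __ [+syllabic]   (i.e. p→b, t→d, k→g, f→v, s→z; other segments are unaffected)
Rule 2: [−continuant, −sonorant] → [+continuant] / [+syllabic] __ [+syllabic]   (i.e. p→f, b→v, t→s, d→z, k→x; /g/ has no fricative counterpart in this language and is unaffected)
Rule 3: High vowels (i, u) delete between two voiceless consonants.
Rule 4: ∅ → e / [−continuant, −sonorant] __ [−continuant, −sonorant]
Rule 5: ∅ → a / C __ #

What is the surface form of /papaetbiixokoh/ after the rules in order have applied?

Rule 1 (intervocalic voicing): /p/ is a voiceless obstruent between vowels /a/ and /a/, so it voices to [b]. /k/ is a voiceless obstruent between vowels /o/ and /o/, so it voices to [g]. /papaetbiixokoh/ → pabaetbiixogoh.
Rule 2 (intervocalic spirantization): /b/ is a stop between vowels /a/ and /a/, so it spirantizes to the fricative [v]. /pabaetbiixogoh/ → pavaetbiixogoh.
Rule 3 (high vowel syncope): no segment meets the environment; /pavaetbiixogoh/ is unchanged.
Rule 4 (stop-cluster e-epenthesis): /t/ and /b/ form a stop–stop cluster, so [e] is inserted between them. /pavaetbiixogoh/ → pavaetebiixogoh.
Rule 5 (final a-epenthesis): the form ends in the consonant /h/, so [a] is inserted word-finally. /pavaetebiixogoh/ → pavaetebiixogoha.

pavaetebiixogoha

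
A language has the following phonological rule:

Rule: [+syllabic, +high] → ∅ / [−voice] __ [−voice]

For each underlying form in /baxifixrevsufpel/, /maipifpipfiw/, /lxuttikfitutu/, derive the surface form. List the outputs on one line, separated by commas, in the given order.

baxfxrevsfpel, maipfppfiw, lxttkfttu

/baxifixrevsufpel/: /i/ is a high vowel flanked by voiceless consonants /x/ and /f/, so it deletes. /i/ is a high vowel flanked by voiceless consonants /f/ and /x/, so it deletes. /u/ is a high vowel flanked by voiceless consonants /s/ and /f/, so it deletes. → [baxfxrevsfpel].
/maipifpipfiw/: /i/ is a high vowel flanked by voiceless consonants /p/ and /f/, so it deletes. /i/ is a high vowel flanked by voiceless consonants /p/ and /p/, so it deletes. → [maipfppfiw].
/lxuttikfitutu/: /u/ is a high vowel flanked by voiceless consonants /x/ and /t/, so it deletes. /i/ is a high vowel flanked by voiceless consonants /t/ and /k/, so it deletes. /i/ is a high vowel flanked by voiceless consonants /f/ and /t/, so it deletes. /u/ is a high vowel flanked by voiceless consonants /t/ and /t/, so it deletes. → [lxttkfttu].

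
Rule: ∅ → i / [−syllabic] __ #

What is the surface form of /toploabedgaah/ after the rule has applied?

the form ends in the consonant /h/, so [i] is inserted word-finally.
Surface form: [toploabedgaahi].

toploabedgaahi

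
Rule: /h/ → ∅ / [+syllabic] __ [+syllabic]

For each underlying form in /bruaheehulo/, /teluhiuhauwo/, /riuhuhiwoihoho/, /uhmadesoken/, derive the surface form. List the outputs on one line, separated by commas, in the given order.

bruaeeulo, teluiuauwo, riuuiwoioo, uhmadesoken

/bruaheehulo/: /h/ occurs between vowels /a/ and /e/, so it deletes. /h/ occurs between vowels /e/ and /u/, so it deletes. → [bruaeeulo].
/teluhiuhauwo/: /h/ occurs between vowels /u/ and /i/, so it deletes. /h/ occurs between vowels /u/ and /a/, so it deletes. → [teluiuauwo].
/riuhuhiwoihoho/: /h/ occurs between vowels /u/ and /u/, so it deletes. /h/ occurs between vowels /u/ and /i/, so it deletes. /h/ occurs between vowels /i/ and /o/, so it deletes. /h/ occurs between vowels /o/ and /o/, so it deletes. → [riuuiwoioo].
/uhmadesoken/: the rule's environment is not met; surfaces unchanged as [uhmadesoken].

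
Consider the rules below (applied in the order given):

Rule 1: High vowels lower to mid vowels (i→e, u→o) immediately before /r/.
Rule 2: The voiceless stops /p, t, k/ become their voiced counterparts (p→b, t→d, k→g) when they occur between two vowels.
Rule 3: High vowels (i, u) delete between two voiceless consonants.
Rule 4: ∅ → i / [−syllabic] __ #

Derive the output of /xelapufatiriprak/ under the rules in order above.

Rule 1 (pre-rhotic lowering): /i/ is a high vowel immediately before /r/, so it lowers to [e]. /xelapufatiriprak/ → xelapufateriprak.
Rule 2 (intervocalic voicing): /p/ is a voiceless stop between vowels /a/ and /u/, so it voices to [b]. /t/ is a voiceless stop between vowels /a/ and /e/, so it voices to [d]. /xelapufateriprak/ → xelabufaderiprak.
Rule 3 (high vowel syncope): no segment meets the environment; /xelabufaderiprak/ is unchanged.
Rule 4 (final i-epenthesis): the form ends in the consonant /k/, so [i] is inserted word-finally. /xelabufaderiprak/ → xelabufaderipraki.

xelabufaderipraki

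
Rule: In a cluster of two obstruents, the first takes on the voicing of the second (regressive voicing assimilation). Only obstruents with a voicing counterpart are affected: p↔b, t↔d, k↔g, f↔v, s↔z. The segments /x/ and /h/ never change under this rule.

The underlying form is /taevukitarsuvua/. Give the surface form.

taevukitarsuvua

No segment of /taevukitarsuvua/ meets the structural description of the rule, so the form surfaces unchanged.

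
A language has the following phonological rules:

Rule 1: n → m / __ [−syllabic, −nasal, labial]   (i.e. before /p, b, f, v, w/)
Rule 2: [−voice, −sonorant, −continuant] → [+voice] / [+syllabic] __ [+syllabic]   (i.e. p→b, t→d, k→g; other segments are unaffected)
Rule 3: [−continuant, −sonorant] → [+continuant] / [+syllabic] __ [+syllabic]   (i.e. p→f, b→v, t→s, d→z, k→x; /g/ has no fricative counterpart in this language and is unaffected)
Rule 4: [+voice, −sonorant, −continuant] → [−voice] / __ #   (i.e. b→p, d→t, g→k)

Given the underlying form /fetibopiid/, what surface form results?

Rule 1 (nasal place assimilation): no segment meets the environment; /fetibopiid/ is unchanged.
Rule 2 (intervocalic voicing): /t/ is a voiceless stop between vowels /e/ and /i/, so it voices to [d]. /p/ is a voiceless stop between vowels /o/ and /i/, so it voices to [b]. /fetibopiid/ → fedibobiid.
Rule 3 (intervocalic spirantization): /d/ is a stop between vowels /e/ and /i/, so it spirantizes to the fricative [z]. /b/ is a stop between vowels /i/ and /o/, so it spirantizes to the fricative [v]. /b/ is a stop between vowels /o/ and /i/, so it spirantizes to the fricative [v]. /fedibobiid/ → fezivoviid.
Rule 4 (final devoicing): /d/ is a voiced stop in word-final position, so it devoices to [t]. /fezivoviid/ → fezivoviit.

fezivoviit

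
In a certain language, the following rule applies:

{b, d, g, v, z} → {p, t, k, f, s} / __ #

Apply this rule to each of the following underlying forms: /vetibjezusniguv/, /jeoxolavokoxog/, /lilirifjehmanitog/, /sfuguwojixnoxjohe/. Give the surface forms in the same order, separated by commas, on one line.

/vetibjezusniguv/: /v/ is a voiced obstruent in word-final position, so it devoices to [f]. → [vetibjezusniguf].
/jeoxolavokoxog/: /g/ is a voiced obstruent in word-final position, so it devoices to [k]. → [jeoxolavokoxok].
/lilirifjehmanitog/: /g/ is a voiced obstruent in word-final position, so it devoices to [k]. → [lilirifjehmanitok].
/sfuguwojixnoxjohe/: the rule's environment is not met; surfaces unchanged as [sfuguwojixnoxjohe].

vetibjezusniguf, jeoxolavokoxok, lilirifjehmanitok, sfuguwojixnoxjohe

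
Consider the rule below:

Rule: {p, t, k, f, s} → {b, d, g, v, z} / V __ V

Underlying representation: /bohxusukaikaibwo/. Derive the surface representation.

/s/ is a voiceless obstruent between vowels /u/ and /u/, so it voices to [z].
/k/ is a voiceless obstruent between vowels /u/ and /a/, so it voices to [g].
/k/ is a voiceless obstruent between vowels /i/ and /a/, so it voices to [g].
Surface form: [bohxuzugaigaibwo].

bohxuzugaigaibwo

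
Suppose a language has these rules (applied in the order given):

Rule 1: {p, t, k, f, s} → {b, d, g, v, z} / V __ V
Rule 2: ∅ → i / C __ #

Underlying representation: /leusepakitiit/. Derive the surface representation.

leuzebagidiiti

Rule 1 (intervocalic voicing): /s/ is a voiceless obstruent between vowels /u/ and /e/, so it voices to [z]. /p/ is a voiceless obstruent between vowels /e/ and /a/, so it voices to [b]. /k/ is a voiceless obstruent between vowels /a/ and /i/, so it voices to [g]. /t/ is a voiceless obstruent between vowels /i/ and /i/, so it voices to [d]. /leusepakitiit/ → leuzebagidiit.
Rule 2 (final i-epenthesis): the form ends in the consonant /t/, so [i] is inserted word-finally. /leuzebagidiit/ → leuzebagidiiti.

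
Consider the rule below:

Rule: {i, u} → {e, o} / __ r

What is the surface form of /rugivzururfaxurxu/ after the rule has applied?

rugivzororfaxorxu

Scanning /rugivzururfaxurxu/: /u/ at position 2 is not in the conditioning environment; /i/ at position 4 is not in the conditioning environment; /u/ is a high vowel immediately before /r/, so it lowers to [o]; /u/ is a high vowel immediately before /r/, so it lowers to [o]; /u/ is a high vowel immediately before /r/, so it lowers to [o]; /u/ at position 17 is not in the conditioning environment.
Result: [rugivzororfaxorxu].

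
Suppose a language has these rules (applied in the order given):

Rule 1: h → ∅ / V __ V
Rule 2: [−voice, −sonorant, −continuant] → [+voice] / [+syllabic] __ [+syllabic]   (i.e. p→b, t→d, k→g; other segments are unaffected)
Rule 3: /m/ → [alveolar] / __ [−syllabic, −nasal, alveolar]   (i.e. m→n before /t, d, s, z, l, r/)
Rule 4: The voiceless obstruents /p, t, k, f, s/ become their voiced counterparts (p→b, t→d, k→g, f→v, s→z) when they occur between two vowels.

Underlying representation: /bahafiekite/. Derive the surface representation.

baaviegide

Rule 1 (intervocalic h-deletion): /h/ occurs between vowels /a/ and /a/, so it deletes. /bahafiekite/ → baafiekite.
Rule 2 (intervocalic voicing): /k/ is a voiceless stop between vowels /e/ and /i/, so it voices to [g]. /t/ is a voiceless stop between vowels /i/ and /e/, so it voices to [d]. /baafiekite/ → baafiegide.
Rule 3 (nasal place assimilation): no segment meets the environment; /baafiegide/ is unchanged.
Rule 4 (intervocalic voicing): /f/ is a voiceless obstruent between vowels /a/ and /i/, so it voices to [v]. /baafiegide/ → baaviegide.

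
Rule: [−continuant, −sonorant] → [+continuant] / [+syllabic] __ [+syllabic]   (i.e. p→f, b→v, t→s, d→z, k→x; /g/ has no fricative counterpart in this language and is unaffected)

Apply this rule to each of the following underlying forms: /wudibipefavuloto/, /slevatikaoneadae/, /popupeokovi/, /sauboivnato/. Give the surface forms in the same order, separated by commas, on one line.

wuzivifefavuloso, slevasixaoneazae, pofufeoxovi, sauvoivnaso

/wudibipefavuloto/: /d/ is a stop between vowels /u/ and /i/, so it spirantizes to the fricative [z]. /b/ is a stop between vowels /i/ and /i/, so it spirantizes to the fricative [v]. /p/ is a stop between vowels /i/ and /e/, so it spirantizes to the fricative [f]. /t/ is a stop between vowels /o/ and /o/, so it spirantizes to the fricative [s]. → [wuzivifefavuloso].
/slevatikaoneadae/: /t/ is a stop between vowels /a/ and /i/, so it spirantizes to the fricative [s]. /k/ is a stop between vowels /i/ and /a/, so it spirantizes to the fricative [x]. /d/ is a stop between vowels /a/ and /a/, so it spirantizes to the fricative [z]. → [slevasixaoneazae].
/popupeokovi/: /p/ is a stop between vowels /o/ and /u/, so it spirantizes to the fricative [f]. /p/ is a stop between vowels /u/ and /e/, so it spirantizes to the fricative [f]. /k/ is a stop between vowels /o/ and /o/, so it spirantizes to the fricative [x]. → [pofufeoxovi].
/sauboivnato/: /b/ is a stop between vowels /u/ and /o/, so it spirantizes to the fricative [v]. /t/ is a stop between vowels /a/ and /o/, so it spirantizes to the fricative [s]. → [sauvoivnaso].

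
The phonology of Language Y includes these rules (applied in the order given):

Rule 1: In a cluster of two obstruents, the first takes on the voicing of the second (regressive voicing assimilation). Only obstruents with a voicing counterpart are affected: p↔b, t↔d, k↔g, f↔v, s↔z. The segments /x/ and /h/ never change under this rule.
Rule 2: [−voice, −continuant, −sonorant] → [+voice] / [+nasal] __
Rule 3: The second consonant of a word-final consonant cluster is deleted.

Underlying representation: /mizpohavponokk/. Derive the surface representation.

Rule 1 (regressive voicing assimilation): /z/ precedes the voiceless obstruent /p/, so it devoices to [s] by assimilation. /v/ precedes the voiceless obstruent /p/, so it devoices to [f] by assimilation. /mizpohavponokk/ → mispohafponokk.
Rule 2 (post-nasal voicing): no segment meets the environment; /mispohafponokk/ is unchanged.
Rule 3 (final cluster simplification): /k/ is the second consonant of a word-final cluster /kk/, so it deletes. /mispohafponokk/ → mispohafponok.

mispohafponok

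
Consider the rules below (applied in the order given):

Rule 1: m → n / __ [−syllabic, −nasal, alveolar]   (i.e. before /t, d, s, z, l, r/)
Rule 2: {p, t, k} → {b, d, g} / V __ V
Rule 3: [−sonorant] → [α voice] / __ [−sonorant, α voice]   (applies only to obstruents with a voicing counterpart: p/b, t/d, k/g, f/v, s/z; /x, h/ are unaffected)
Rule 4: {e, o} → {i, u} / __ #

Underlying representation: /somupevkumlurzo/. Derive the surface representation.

Rule 1 (nasal place assimilation): /m/ precedes the alveolar consonant /l/, so it assimilates in place to [n]. /somupevkumlurzo/ → somupevkunlurzo.
Rule 2 (intervocalic voicing): /p/ is a voiceless stop between vowels /u/ and /e/, so it voices to [b]. /somupevkunlurzo/ → somubevkunlurzo.
Rule 3 (regressive voicing assimilation): /v/ precedes the voiceless obstruent /k/, so it devoices to [f] by assimilation. /somubevkunlurzo/ → somubefkunlurzo.
Rule 4 (final vowel raising): /o/ is a mid vowel in word-final position, so it raises to [u]. /somubefkunlurzo/ → somubefkunlurzu.

somubefkunlurzu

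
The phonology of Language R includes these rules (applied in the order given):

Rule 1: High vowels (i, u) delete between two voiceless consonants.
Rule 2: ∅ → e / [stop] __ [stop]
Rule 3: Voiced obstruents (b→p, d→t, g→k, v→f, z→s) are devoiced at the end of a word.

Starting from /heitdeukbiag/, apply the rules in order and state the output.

heitedeukebiak

Rule 1 (high vowel syncope): no segment meets the environment; /heitdeukbiag/ is unchanged.
Rule 2 (stop-cluster e-epenthesis): /t/ and /d/ form a stop–stop cluster, so [e] is inserted between them. /k/ and /b/ form a stop–stop cluster, so [e] is inserted between them. /heitdeukbiag/ → heitedeukebiag.
Rule 3 (final devoicing): /g/ is a voiced obstruent in word-final position, so it devoices to [k]. /heitedeukebiag/ → heitedeukebiak.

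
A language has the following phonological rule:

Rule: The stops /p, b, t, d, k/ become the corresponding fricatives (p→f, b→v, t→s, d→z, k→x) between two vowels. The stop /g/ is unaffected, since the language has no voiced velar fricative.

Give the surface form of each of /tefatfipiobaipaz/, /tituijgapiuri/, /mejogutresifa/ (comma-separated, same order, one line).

/tefatfipiobaipaz/: /p/ is a stop between vowels /i/ and /i/, so it spirantizes to the fricative [f]. /b/ is a stop between vowels /o/ and /a/, so it spirantizes to the fricative [v]. /p/ is a stop between vowels /i/ and /a/, so it spirantizes to the fricative [f]. → [tefatfifiovaifaz].
/tituijgapiuri/: /t/ is a stop between vowels /i/ and /u/, so it spirantizes to the fricative [s]. /p/ is a stop between vowels /a/ and /i/, so it spirantizes to the fricative [f]. → [tisuijgafiuri].
/mejogutresifa/: the rule's environment is not met; surfaces unchanged as [mejogutresifa].

tefatfifiovaifaz, tisuijgafiuri, mejogutresifa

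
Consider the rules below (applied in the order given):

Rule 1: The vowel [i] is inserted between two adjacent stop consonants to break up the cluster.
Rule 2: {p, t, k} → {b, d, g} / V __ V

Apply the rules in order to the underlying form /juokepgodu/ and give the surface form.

juogebigodu

Rule 1 (stop-cluster i-epenthesis): /p/ and /g/ form a stop–stop cluster, so [i] is inserted between them. /juokepgodu/ → juokepigodu.
Rule 2 (intervocalic voicing): /k/ is a voiceless stop between vowels /o/ and /e/, so it voices to [g]. /p/ is a voiceless stop between vowels /e/ and /i/, so it voices to [b]. /juokepigodu/ → juogebigodu.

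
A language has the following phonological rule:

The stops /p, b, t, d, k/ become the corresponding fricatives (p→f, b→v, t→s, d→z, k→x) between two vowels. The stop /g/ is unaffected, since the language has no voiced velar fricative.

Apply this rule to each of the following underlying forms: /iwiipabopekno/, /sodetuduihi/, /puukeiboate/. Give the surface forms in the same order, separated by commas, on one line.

iwiifavofekno, sozesuzuihi, puuxeivoase

/iwiipabopekno/: /p/ is a stop between vowels /i/ and /a/, so it spirantizes to the fricative [f]. /b/ is a stop between vowels /a/ and /o/, so it spirantizes to the fricative [v]. /p/ is a stop between vowels /o/ and /e/, so it spirantizes to the fricative [f]. → [iwiifavofekno].
/sodetuduihi/: /d/ is a stop between vowels /o/ and /e/, so it spirantizes to the fricative [z]. /t/ is a stop between vowels /e/ and /u/, so it spirantizes to the fricative [s]. /d/ is a stop between vowels /u/ and /u/, so it spirantizes to the fricative [z]. → [sozesuzuihi].
/puukeiboate/: /k/ is a stop between vowels /u/ and /e/, so it spirantizes to the fricative [x]. /b/ is a stop between vowels /i/ and /o/, so it spirantizes to the fricative [v]. /t/ is a stop between vowels /a/ and /e/, so it spirantizes to the fricative [s]. → [puuxeivoase].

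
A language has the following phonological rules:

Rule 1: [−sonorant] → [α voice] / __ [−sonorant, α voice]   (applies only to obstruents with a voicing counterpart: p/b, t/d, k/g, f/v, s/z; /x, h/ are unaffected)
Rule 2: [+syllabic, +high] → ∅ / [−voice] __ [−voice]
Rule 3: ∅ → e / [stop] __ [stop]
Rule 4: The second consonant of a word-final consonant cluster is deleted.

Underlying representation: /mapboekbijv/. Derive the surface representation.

mabeboegebij

Rule 1 (regressive voicing assimilation): /p/ precedes the voiced obstruent /b/, so it voices to [b] by assimilation. /k/ precedes the voiced obstruent /b/, so it voices to [g] by assimilation. /mapboekbijv/ → mabboegbijv.
Rule 2 (high vowel syncope): no segment meets the environment; /mabboegbijv/ is unchanged.
Rule 3 (stop-cluster e-epenthesis): /b/ and /b/ form a stop–stop cluster, so [e] is inserted between them. /g/ and /b/ form a stop–stop cluster, so [e] is inserted between them. /mabboegbijv/ → mabeboegebijv.
Rule 4 (final cluster simplification): /v/ is the second consonant of a word-final cluster /jv/, so it deletes. /mabeboegebijv/ → mabeboegebij.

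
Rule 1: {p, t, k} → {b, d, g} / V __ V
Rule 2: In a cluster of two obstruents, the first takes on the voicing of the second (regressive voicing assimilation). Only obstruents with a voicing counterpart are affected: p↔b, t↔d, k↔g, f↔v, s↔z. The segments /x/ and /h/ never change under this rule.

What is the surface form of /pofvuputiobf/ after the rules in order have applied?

Rule 1 (intervocalic voicing): /p/ is a voiceless stop between vowels /u/ and /u/, so it voices to [b]. /t/ is a voiceless stop between vowels /u/ and /i/, so it voices to [d]. /pofvuputiobf/ → pofvubudiobf.
Rule 2 (regressive voicing assimilation): /f/ precedes the voiced obstruent /v/, so it voices to [v] by assimilation. /b/ precedes the voiceless obstruent /f/, so it devoices to [p] by assimilation. /pofvubudiobf/ → povvubudiopf.

povvubudiopf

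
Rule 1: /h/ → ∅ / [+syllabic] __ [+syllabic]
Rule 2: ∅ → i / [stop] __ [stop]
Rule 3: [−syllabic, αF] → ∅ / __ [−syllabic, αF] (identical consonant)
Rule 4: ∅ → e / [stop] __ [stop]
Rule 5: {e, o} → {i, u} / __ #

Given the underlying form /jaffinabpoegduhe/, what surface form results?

jafinabipoegidui

Rule 1 (intervocalic h-deletion): /h/ occurs between vowels /u/ and /e/, so it deletes. /jaffinabpoegduhe/ → jaffinabpoegdue.
Rule 2 (stop-cluster i-epenthesis): /b/ and /p/ form a stop–stop cluster, so [i] is inserted between them. /g/ and /d/ form a stop–stop cluster, so [i] is inserted between them. /jaffinabpoegdue/ → jaffinabipoegidue.
Rule 3 (degemination): /ff/ is a geminate; the first /f/ deletes. /jaffinabipoegidue/ → jafinabipoegidue.
Rule 4 (stop-cluster e-epenthesis): no segment meets the environment; /jafinabipoegidue/ is unchanged.
Rule 5 (final vowel raising): /e/ is a mid vowel in word-final position, so it raises to [i]. /jafinabipoegidue/ → jafinabipoegidui.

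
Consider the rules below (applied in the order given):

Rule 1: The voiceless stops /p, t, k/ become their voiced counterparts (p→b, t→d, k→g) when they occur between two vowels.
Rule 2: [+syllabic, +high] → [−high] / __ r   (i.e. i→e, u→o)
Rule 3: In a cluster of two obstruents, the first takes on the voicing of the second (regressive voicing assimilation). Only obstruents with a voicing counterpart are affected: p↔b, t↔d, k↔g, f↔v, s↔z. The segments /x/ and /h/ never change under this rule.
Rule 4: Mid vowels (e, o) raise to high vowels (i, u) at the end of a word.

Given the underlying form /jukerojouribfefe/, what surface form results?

Rule 1 (intervocalic voicing): /k/ is a voiceless stop between vowels /u/ and /e/, so it voices to [g]. /jukerojouribfefe/ → jugerojouribfefe.
Rule 2 (pre-rhotic lowering): /u/ is a high vowel immediately before /r/, so it lowers to [o]. /jugerojouribfefe/ → jugerojooribfefe.
Rule 3 (regressive voicing assimilation): /b/ precedes the voiceless obstruent /f/, so it devoices to [p] by assimilation. /jugerojooribfefe/ → jugerojooripfefe.
Rule 4 (final vowel raising): /e/ is a mid vowel in word-final position, so it raises to [i]. /jugerojooripfefe/ → jugerojooripfefi.

jugerojooripfefi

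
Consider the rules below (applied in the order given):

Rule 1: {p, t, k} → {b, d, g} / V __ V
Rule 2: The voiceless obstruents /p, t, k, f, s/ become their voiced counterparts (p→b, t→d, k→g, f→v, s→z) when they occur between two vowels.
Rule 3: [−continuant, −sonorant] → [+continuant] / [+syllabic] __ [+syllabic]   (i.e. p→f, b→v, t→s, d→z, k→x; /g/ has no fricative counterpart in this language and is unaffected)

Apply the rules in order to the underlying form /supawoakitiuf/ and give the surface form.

suvawoagiziuf

Rule 1 (intervocalic voicing): /p/ is a voiceless stop between vowels /u/ and /a/, so it voices to [b]. /k/ is a voiceless stop between vowels /a/ and /i/, so it voices to [g]. /t/ is a voiceless stop between vowels /i/ and /i/, so it voices to [d]. /supawoakitiuf/ → subawoagidiuf.
Rule 2 (intervocalic voicing): no segment meets the environment; /subawoagidiuf/ is unchanged.
Rule 3 (intervocalic spirantization): /b/ is a stop between vowels /u/ and /a/, so it spirantizes to the fricative [v]. /d/ is a stop between vowels /i/ and /i/, so it spirantizes to the fricative [z]. /subawoagidiuf/ → suvawoagiziuf.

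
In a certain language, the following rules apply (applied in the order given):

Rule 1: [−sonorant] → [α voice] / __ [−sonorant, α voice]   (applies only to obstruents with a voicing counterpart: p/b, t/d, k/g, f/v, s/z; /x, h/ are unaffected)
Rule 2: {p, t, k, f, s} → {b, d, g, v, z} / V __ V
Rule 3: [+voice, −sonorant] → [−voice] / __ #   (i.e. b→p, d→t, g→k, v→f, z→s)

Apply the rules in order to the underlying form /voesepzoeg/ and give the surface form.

voezebzoek

Rule 1 (regressive voicing assimilation): /p/ precedes the voiced obstruent /z/, so it voices to [b] by assimilation. /voesepzoeg/ → voesebzoeg.
Rule 2 (intervocalic voicing): /s/ is a voiceless obstruent between vowels /e/ and /e/, so it voices to [z]. /voesebzoeg/ → voezebzoeg.
Rule 3 (final devoicing): /g/ is a voiced obstruent in word-final position, so it devoices to [k]. /voezebzoeg/ → voezebzoek.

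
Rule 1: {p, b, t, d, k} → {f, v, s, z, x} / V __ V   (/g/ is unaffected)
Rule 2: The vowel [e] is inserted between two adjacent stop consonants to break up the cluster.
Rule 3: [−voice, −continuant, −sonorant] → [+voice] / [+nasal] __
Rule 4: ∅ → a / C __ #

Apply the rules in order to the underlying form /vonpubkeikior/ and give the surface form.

Rule 1 (intervocalic spirantization): /k/ is a stop between vowels /i/ and /i/, so it spirantizes to the fricative [x]. /vonpubkeikior/ → vonpubkeixior.
Rule 2 (stop-cluster e-epenthesis): /b/ and /k/ form a stop–stop cluster, so [e] is inserted between them. /vonpubkeixior/ → vonpubekeixior.
Rule 3 (post-nasal voicing): /p/ is a voiceless stop immediately after the nasal /n/, so it voices to [b]. /vonpubekeixior/ → vonbubekeixior.
Rule 4 (final a-epenthesis): the form ends in the consonant /r/, so [a] is inserted word-finally. /vonbubekeixior/ → vonbubekeixiora.

vonbubekeixiora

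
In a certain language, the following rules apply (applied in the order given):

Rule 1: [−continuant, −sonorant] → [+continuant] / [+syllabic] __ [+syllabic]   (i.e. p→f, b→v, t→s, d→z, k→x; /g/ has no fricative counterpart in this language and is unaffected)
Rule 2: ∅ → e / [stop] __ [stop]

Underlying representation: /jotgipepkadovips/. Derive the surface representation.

Rule 1 (intervocalic spirantization): /p/ is a stop between vowels /i/ and /e/, so it spirantizes to the fricative [f]. /d/ is a stop between vowels /a/ and /o/, so it spirantizes to the fricative [z]. /jotgipepkadovips/ → jotgifepkazovips.
Rule 2 (stop-cluster e-epenthesis): /t/ and /g/ form a stop–stop cluster, so [e] is inserted between them. /p/ and /k/ form a stop–stop cluster, so [e] is inserted between them. /jotgifepkazovips/ → jotegifepekazovips.

jotegifepekazovips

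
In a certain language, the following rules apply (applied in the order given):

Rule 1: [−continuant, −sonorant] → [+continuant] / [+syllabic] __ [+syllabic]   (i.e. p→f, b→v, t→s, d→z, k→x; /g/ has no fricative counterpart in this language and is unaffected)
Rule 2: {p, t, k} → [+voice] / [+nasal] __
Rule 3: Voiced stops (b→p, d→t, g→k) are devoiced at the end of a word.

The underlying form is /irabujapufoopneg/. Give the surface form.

iravujafufoopnek

Rule 1 (intervocalic spirantization): /b/ is a stop between vowels /a/ and /u/, so it spirantizes to the fricative [v]. /p/ is a stop between vowels /a/ and /u/, so it spirantizes to the fricative [f]. /irabujapufoopneg/ → iravujafufoopneg.
Rule 2 (post-nasal voicing): no segment meets the environment; /iravujafufoopneg/ is unchanged.
Rule 3 (final devoicing): /g/ is a voiced stop in word-final position, so it devoices to [k]. /iravujafufoopneg/ → iravujafufoopnek.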